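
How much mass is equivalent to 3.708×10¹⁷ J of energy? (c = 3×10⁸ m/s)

From E = mc², we get m = E/c²
c² = (3×10⁸)² = 9×10¹⁶ m²/s²
m = 3.708×10¹⁷ / 9×10¹⁶ = 4.120 kg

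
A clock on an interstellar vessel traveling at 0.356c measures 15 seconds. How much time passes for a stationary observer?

Proper time Δt₀ = 15 seconds
γ = 1/√(1 - 0.356²) = 1.070
Δt = γΔt₀ = 1.070 × 15 = 16.05 seconds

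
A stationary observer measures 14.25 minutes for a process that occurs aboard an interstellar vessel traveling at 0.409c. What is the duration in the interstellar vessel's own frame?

Dilated time Δt = 14.25 minutes
γ = 1/√(1 - 0.409²) = 1.096
Δt₀ = Δt/γ = 14.25/1.096 = 13.00 minutes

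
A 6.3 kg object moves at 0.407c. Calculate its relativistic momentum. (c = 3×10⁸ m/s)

γ = 1/√(1 - 0.407²) = 1.09478
v = 0.407 × 3×10⁸ = 1.221×10⁸ m/s
p = γmv = 1.09478 × 6.3 × 1.221×10⁸ = 8.421×10⁸ kg·m/s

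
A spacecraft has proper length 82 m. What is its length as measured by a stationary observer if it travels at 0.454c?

Proper length L₀ = 82 m
γ = 1/√(1 - 0.454²) = 1.1223
L = L₀/γ = 82/1.1223 = 73.06 m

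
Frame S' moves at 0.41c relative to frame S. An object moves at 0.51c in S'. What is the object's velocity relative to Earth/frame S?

u = (u' + v)/(1 + u'v/c²)
Numerator: 0.51 + 0.41 = 0.92
Denominator: 1 + 0.2091 = 1.2091
u = 0.92/1.2091 = 0.7609c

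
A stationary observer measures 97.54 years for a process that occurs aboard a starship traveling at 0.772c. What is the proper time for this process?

Dilated time Δt = 97.54 years
γ = 1/√(1 - 0.772²) = 1.5733
Δt₀ = Δt/γ = 97.54/1.5733 = 62.00 years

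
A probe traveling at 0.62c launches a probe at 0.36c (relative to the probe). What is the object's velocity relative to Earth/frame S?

u = (u' + v)/(1 + u'v/c²)
Numerator: 0.36 + 0.62 = 0.98
Denominator: 1 + 0.2232 = 1.2232
u = 0.98/1.2232 = 0.8012c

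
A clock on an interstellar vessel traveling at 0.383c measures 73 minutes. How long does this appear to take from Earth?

Proper time Δt₀ = 73 minutes
γ = 1/√(1 - 0.383²) = 1.08255
Δt = γΔt₀ = 1.08255 × 73 = 79.03 minutes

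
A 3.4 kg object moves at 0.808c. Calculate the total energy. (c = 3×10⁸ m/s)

γ = 1/√(1 - 0.808²) = 1.6973
mc² = 3.4 × (3×10⁸)² = 3.060×10¹⁷ J
E = γmc² = 1.6973 × 3.060×10¹⁷ = 5.194×10¹⁷ J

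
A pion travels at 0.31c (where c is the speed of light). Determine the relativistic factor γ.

v/c = 0.31, so (v/c)² = 0.0961
1 - (v/c)² = 0.9039
γ = 1/√(0.9039) = 1.052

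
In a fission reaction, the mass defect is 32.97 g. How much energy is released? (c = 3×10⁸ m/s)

Convert mass defect: Δm = 32.97 g = 0.03297 kg
E = Δm·c² = 0.03297 × (3×10⁸)²
= 0.03297 × 9×10¹⁶ = 2.967×10¹⁵ J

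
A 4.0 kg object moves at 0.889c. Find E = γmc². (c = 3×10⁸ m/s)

γ = 1/√(1 - 0.889²) = 2.184
mc² = 4.0 × (3×10⁸)² = 3.600×10¹⁷ J
E = γmc² = 2.184 × 3.600×10¹⁷ = 7.862×10¹⁷ J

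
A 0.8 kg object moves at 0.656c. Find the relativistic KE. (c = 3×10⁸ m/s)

γ = 1/√(1 - 0.656²) = 1.3249
γ - 1 = 0.3249
KE = (γ-1)mc² = 0.3249 × 0.8 × (3×10⁸)² = 2.339×10¹⁶ J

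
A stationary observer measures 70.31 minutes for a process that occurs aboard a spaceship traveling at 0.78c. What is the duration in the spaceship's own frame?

Dilated time Δt = 70.31 minutes
γ = 1/√(1 - 0.78²) = 1.598
Δt₀ = Δt/γ = 70.31/1.598 = 44.00 minutes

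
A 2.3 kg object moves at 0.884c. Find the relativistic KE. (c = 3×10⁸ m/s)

γ = 1/√(1 - 0.884²) = 2.139
γ - 1 = 1.139
KE = (γ-1)mc² = 1.139 × 2.3 × (3×10⁸)² = 2.358×10¹⁷ J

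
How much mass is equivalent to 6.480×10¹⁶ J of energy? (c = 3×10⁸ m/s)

From E = mc², we get m = E/c²
c² = (3×10⁸)² = 9×10¹⁶ m²/s²
m = 6.480×10¹⁶ / 9×10¹⁶ = 0.7200 kg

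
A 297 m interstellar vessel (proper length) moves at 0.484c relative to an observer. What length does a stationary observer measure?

Proper length L₀ = 297 m
γ = 1/√(1 - 0.484²) = 1.1428
L = L₀/γ = 297/1.1428 = 259.9 m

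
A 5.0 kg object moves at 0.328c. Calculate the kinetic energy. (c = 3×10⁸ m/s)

γ = 1/√(1 - 0.328²) = 1.05856
γ - 1 = 0.05856
KE = (γ-1)mc² = 0.05856 × 5.0 × (3×10⁸)² = 2.635×10¹⁶ J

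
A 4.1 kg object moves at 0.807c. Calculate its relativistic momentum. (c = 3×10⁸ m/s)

γ = 1/√(1 - 0.807²) = 1.6933
v = 0.807 × 3×10⁸ = 2.421×10⁸ m/s
p = γmv = 1.6933 × 4.1 × 2.421×10⁸ = 1.681×10⁹ kg·m/s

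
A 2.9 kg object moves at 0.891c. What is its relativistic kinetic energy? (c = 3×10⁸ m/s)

γ = 1/√(1 - 0.891²) = 2.2026
γ - 1 = 1.2026
KE = (γ-1)mc² = 1.2026 × 2.9 × (3×10⁸)² = 3.139×10¹⁷ J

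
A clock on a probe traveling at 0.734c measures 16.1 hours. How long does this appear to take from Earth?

Proper time Δt₀ = 16.1 hours
γ = 1/√(1 - 0.734²) = 1.4724
Δt = γΔt₀ = 1.4724 × 16.1 = 23.71 hours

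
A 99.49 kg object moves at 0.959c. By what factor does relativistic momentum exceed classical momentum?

p_rel = γmv, p_class = mv
Ratio = γ = 1/√(1 - 0.959²) = 3.529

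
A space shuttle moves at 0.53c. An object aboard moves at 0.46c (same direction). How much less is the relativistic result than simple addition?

Classical: u' + v = 0.46 + 0.53 = 0.99c
Relativistic: u = (0.46 + 0.53)/(1 + 0.2438) = 0.99/1.2438 = 0.7959c
Difference: 0.99 - 0.7959 = 0.1941c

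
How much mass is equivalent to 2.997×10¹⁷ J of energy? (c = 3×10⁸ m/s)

From E = mc², we get m = E/c²
c² = (3×10⁸)² = 9×10¹⁶ m²/s²
m = 2.997×10¹⁷ / 9×10¹⁶ = 3.330 kg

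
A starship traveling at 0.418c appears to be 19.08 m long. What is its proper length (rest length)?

Contracted length L = 19.08 m
γ = 1/√(1 - 0.418²) = 1.1008
L₀ = γL = 1.1008 × 19.08 = 21.00 m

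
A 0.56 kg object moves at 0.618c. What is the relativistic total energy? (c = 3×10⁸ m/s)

γ = 1/√(1 - 0.618²) = 1.272
mc² = 0.56 × (3×10⁸)² = 5.040×10¹⁶ J
E = γmc² = 1.272 × 5.040×10¹⁶ = 6.411×10¹⁶ J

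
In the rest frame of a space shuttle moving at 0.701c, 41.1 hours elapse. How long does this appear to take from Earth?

Proper time Δt₀ = 41.1 hours
γ = 1/√(1 - 0.701²) = 1.4022
Δt = γΔt₀ = 1.4022 × 41.1 = 57.63 hours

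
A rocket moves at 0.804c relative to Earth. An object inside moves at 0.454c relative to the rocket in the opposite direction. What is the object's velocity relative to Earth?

Object's velocity in rocket frame is u' = -0.454c
u = (u' + v)/(1 + u'v/c²) = (v - 0.454)/(1 - 0.454·v/c²)
Numerator: 0.804 - 0.454 = 0.35
Denominator: 1 - 0.365016 = 0.634984
u = 0.35/0.634984 = 0.5512c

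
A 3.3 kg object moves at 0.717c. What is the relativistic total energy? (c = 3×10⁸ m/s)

γ = 1/√(1 - 0.717²) = 1.4346
mc² = 3.3 × (3×10⁸)² = 2.970×10¹⁷ J
E = γmc² = 1.4346 × 2.970×10¹⁷ = 4.261×10¹⁷ J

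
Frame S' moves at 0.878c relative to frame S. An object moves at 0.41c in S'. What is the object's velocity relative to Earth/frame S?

u = (u' + v)/(1 + u'v/c²)
Numerator: 0.41 + 0.878 = 1.288
Denominator: 1 + 0.35998 = 1.35998
u = 1.288/1.35998 = 0.9471c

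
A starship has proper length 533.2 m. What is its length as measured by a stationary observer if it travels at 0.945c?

Proper length L₀ = 533.2 m
γ = 1/√(1 - 0.945²) = 3.057
L = L₀/γ = 533.2/3.057 = 174.4 m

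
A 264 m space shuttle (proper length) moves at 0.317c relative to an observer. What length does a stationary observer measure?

Proper length L₀ = 264 m
γ = 1/√(1 - 0.317²) = 1.0544
L = L₀/γ = 264/1.0544 = 250.4 m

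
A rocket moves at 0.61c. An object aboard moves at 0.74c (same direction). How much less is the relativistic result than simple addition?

Classical: u' + v = 0.74 + 0.61 = 1.35c
Relativistic: u = (0.74 + 0.61)/(1 + 0.4514) = 1.35/1.4514 = 0.9301c
Difference: 1.35 - 0.9301 = 0.4199c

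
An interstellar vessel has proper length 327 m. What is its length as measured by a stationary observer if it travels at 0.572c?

Proper length L₀ = 327 m
γ = 1/√(1 - 0.572²) = 1.2191
L = L₀/γ = 327/1.2191 = 268.2 m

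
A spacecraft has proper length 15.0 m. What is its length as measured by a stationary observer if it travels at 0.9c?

Proper length L₀ = 15.0 m
γ = 1/√(1 - 0.9²) = 2.2942
L = L₀/γ = 15.0/2.2942 = 6.538 m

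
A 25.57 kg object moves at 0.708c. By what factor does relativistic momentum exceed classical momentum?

p_rel = γmv, p_class = mv
Ratio = γ = 1/√(1 - 0.708²) = 1.416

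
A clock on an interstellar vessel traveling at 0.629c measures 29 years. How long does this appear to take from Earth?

Proper time Δt₀ = 29 years
γ = 1/√(1 - 0.629²) = 1.2863
Δt = γΔt₀ = 1.2863 × 29 = 37.30 years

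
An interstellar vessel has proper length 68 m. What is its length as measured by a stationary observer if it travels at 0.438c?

Proper length L₀ = 68 m
γ = 1/√(1 - 0.438²) = 1.1124
L = L₀/γ = 68/1.1124 = 61.13 m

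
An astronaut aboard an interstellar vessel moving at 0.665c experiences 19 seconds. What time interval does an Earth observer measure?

Proper time Δt₀ = 19 seconds
γ = 1/√(1 - 0.665²) = 1.339
Δt = γΔt₀ = 1.339 × 19 = 25.44 seconds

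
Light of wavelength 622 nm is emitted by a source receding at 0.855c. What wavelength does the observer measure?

β = 0.855
Wavelength Doppler factor = √(1.855/0.145) = √(12.793) = 3.577
λ_obs = 622 × 3.577 = 2225 nm (redshift)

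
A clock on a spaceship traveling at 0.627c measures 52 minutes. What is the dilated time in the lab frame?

Proper time Δt₀ = 52 minutes
γ = 1/√(1 - 0.627²) = 1.2837
Δt = γΔt₀ = 1.2837 × 52 = 66.75 minutes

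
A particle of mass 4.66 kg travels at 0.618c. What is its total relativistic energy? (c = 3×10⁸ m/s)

γ = 1/√(1 - 0.618²) = 1.272
mc² = 4.66 × (3×10⁸)² = 4.194×10¹⁷ J
E = γmc² = 1.272 × 4.194×10¹⁷ = 5.335×10¹⁷ J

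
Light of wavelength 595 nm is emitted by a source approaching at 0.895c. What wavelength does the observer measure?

β = 0.895
Wavelength Doppler factor = √(0.105/1.895) = √(0.05541) = 0.2354
λ_obs = 595 × 0.2354 = 140.1 nm (blueshift)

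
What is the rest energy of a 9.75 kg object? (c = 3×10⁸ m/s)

c² = (3×10⁸)² = 9.000×10¹⁶ m²/s²
E₀ = mc² = 9.75 × 9.000×10¹⁶ = 8.775×10¹⁷ J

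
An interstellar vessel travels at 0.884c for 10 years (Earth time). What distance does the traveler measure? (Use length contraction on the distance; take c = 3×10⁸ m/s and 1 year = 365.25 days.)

Earth distance: d = v × t = 0.884c × 10 yr = 8.3691×10¹⁶ m
γ = 2.1391
d' = d/γ = 8.3691×10¹⁶/2.1391 = 3.912×10¹⁶ m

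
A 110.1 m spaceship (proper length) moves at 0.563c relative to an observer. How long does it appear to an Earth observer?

Proper length L₀ = 110.1 m
γ = 1/√(1 - 0.563²) = 1.210
L = L₀/γ = 110.1/1.210 = 90.99 m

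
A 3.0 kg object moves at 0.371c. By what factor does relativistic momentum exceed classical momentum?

p_rel = γmv, p_class = mv
Ratio = γ = 1/√(1 - 0.371²) = 1.077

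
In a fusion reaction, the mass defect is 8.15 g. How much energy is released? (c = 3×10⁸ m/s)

Convert mass defect: Δm = 8.15 g = 0.00815 kg
E = Δm·c² = 0.00815 × (3×10⁸)²
= 0.00815 × 9×10¹⁶ = 7.335×10¹⁴ J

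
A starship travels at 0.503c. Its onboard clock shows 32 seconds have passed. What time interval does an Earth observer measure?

Proper time Δt₀ = 32 seconds
γ = 1/√(1 - 0.503²) = 1.157
Δt = γΔt₀ = 1.157 × 32 = 37.02 seconds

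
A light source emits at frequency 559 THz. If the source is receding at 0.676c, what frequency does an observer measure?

β = v/c = 0.676
(1-β)/(1+β) = 0.324/1.676 = 0.1933
Doppler factor = √(0.1933) = 0.4397
f_obs = 559 × 0.4397 = 245.8 THz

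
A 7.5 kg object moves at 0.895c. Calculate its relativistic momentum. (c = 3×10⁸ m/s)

γ = 1/√(1 - 0.895²) = 2.2418
v = 0.895 × 3×10⁸ = 2.685×10⁸ m/s
p = γmv = 2.2418 × 7.5 × 2.685×10⁸ = 4.514×10⁹ kg·m/s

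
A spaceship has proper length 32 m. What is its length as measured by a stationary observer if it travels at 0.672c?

Proper length L₀ = 32 m
γ = 1/√(1 - 0.672²) = 1.350
L = L₀/γ = 32/1.350 = 23.70 m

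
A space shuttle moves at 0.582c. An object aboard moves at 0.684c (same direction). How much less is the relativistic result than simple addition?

Classical: u' + v = 0.684 + 0.582 = 1.266c
Relativistic: u = (0.684 + 0.582)/(1 + 0.398088) = 1.266/1.398088 = 0.9055c
Difference: 1.266 - 0.9055 = 0.3605c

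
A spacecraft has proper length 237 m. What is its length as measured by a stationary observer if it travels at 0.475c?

Proper length L₀ = 237 m
γ = 1/√(1 - 0.475²) = 1.136
L = L₀/γ = 237/1.136 = 208.6 m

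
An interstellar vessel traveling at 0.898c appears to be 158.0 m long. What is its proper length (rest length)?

Contracted length L = 158.0 m
γ = 1/√(1 - 0.898²) = 2.273
L₀ = γL = 2.273 × 158.0 = 359.1 m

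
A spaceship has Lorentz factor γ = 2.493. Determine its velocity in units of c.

From γ = 1/√(1 - v²/c²):
1/γ² = 1/2.493² = 0.1609
v²/c² = 1 - 0.1609 = 0.8391
v/c = √(0.8391) = 0.9160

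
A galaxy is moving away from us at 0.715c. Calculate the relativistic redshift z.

β = 0.715
(1+β)/(1-β) = 1.715/0.285 = 6.018
√(6.018) = 2.453
z = 2.453 - 1 = 1.453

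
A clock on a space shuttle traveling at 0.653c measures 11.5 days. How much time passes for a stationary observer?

Proper time Δt₀ = 11.5 days
γ = 1/√(1 - 0.653²) = 1.320
Δt = γΔt₀ = 1.320 × 11.5 = 15.18 days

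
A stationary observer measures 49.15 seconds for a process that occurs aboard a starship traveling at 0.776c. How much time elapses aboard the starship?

Dilated time Δt = 49.15 seconds
γ = 1/√(1 - 0.776²) = 1.5855
Δt₀ = Δt/γ = 49.15/1.5855 = 31.00 seconds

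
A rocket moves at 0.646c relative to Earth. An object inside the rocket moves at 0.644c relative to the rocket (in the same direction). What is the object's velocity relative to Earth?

u = (u' + v)/(1 + u'v/c²)
Numerator: 0.644 + 0.646 = 1.29
Denominator: 1 + 0.416024 = 1.416024
u = 1.29/1.416024 = 0.9110c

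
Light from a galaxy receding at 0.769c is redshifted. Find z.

β = 0.769
(1+β)/(1-β) = 1.769/0.231 = 7.658
√(7.658) = 2.767
z = 2.767 - 1 = 1.767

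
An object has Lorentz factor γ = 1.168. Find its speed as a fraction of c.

From γ = 1/√(1 - v²/c²):
1/γ² = 1/1.168² = 0.7330
v²/c² = 1 - 0.7330 = 0.2670
v/c = √(0.2670) = 0.5167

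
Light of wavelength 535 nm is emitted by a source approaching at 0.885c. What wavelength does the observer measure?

β = 0.885
Wavelength Doppler factor = √(0.115/1.885) = √(0.06101) = 0.2470
λ_obs = 535 × 0.2470 = 132.1 nm (blueshift)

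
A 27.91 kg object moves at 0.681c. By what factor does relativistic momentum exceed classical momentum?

p_rel = γmv, p_class = mv
Ratio = γ = 1/√(1 - 0.681²) = 1.366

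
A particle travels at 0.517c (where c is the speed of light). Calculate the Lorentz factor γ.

v/c = 0.517, so (v/c)² = 0.267289
1 - (v/c)² = 0.732711
γ = 1/√(0.732711) = 1.168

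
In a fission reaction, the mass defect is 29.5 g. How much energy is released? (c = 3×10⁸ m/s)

Convert mass defect: Δm = 29.5 g = 0.0295 kg
E = Δm·c² = 0.0295 × (3×10⁸)²
= 0.0295 × 9×10¹⁶ = 2.655×10¹⁵ J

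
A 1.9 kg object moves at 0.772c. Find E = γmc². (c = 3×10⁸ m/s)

γ = 1/√(1 - 0.772²) = 1.573
mc² = 1.9 × (3×10⁸)² = 1.710×10¹⁷ J
E = γmc² = 1.573 × 1.710×10¹⁷ = 2.690×10¹⁷ J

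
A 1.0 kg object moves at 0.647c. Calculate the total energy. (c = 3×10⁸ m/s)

γ = 1/√(1 - 0.647²) = 1.311
mc² = 1.0 × (3×10⁸)² = 9.000×10¹⁶ J
E = γmc² = 1.311 × 9.000×10¹⁶ = 1.180×10¹⁷ J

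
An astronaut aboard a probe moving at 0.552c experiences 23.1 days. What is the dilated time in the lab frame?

Proper time Δt₀ = 23.1 days
γ = 1/√(1 - 0.552²) = 1.199
Δt = γΔt₀ = 1.199 × 23.1 = 27.70 days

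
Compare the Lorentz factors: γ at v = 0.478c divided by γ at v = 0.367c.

γ₁ = 1/√(1 - 0.478²) = 1.138
γ₂ = 1/√(1 - 0.367²) = 1.075
γ₁/γ₂ = 1.138/1.075 = 1.059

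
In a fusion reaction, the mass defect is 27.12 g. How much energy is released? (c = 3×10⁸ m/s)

Convert mass defect: Δm = 27.12 g = 0.02712 kg
E = Δm·c² = 0.02712 × (3×10⁸)²
= 0.02712 × 9×10¹⁶ = 2.441×10¹⁵ J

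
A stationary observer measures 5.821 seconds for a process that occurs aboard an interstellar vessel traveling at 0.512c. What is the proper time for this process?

Dilated time Δt = 5.821 seconds
γ = 1/√(1 - 0.512²) = 1.1642
Δt₀ = Δt/γ = 5.821/1.1642 = 5.000 seconds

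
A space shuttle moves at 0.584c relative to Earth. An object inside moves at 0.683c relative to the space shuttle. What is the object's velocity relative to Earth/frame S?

u = (u' + v)/(1 + u'v/c²)
Numerator: 0.683 + 0.584 = 1.267
Denominator: 1 + 0.398872 = 1.398872
u = 1.267/1.398872 = 0.9057c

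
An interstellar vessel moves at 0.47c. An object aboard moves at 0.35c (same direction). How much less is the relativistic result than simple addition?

Classical: u' + v = 0.35 + 0.47 = 0.82c
Relativistic: u = (0.35 + 0.47)/(1 + 0.1645) = 0.82/1.1645 = 0.7042c
Difference: 0.82 - 0.7042 = 0.1158c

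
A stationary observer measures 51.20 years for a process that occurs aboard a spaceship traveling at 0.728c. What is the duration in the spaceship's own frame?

Dilated time Δt = 51.20 years
γ = 1/√(1 - 0.728²) = 1.4586
Δt₀ = Δt/γ = 51.20/1.4586 = 35.10 years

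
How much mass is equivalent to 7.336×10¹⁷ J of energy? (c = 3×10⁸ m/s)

From E = mc², we get m = E/c²
c² = (3×10⁸)² = 9×10¹⁶ m²/s²
m = 7.336×10¹⁷ / 9×10¹⁶ = 8.151 kg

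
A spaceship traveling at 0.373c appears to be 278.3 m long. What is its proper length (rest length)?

Contracted length L = 278.3 m
γ = 1/√(1 - 0.373²) = 1.07778
L₀ = γL = 1.07778 × 278.3 = 299.9 m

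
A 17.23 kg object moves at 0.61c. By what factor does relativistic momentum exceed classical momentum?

p_rel = γmv, p_class = mv
Ratio = γ = 1/√(1 - 0.61²) = 1.262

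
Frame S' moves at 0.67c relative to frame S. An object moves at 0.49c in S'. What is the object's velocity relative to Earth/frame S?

u = (u' + v)/(1 + u'v/c²)
Numerator: 0.49 + 0.67 = 1.16
Denominator: 1 + 0.3283 = 1.3283
u = 1.16/1.3283 = 0.8733c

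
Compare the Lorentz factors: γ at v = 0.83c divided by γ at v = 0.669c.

γ₁ = 1/√(1 - 0.83²) = 1.793
γ₂ = 1/√(1 - 0.669²) = 1.345
γ₁/γ₂ = 1.793/1.345 = 1.333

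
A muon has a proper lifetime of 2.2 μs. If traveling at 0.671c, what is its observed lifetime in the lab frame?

Proper lifetime τ₀ = 2.2 μs
γ = 1/√(1 - 0.671²) = 1.3487
τ = γτ₀ = 1.3487 × 2.2 μs = 2.967 μs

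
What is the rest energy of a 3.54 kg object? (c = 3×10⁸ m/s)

c² = (3×10⁸)² = 9.000×10¹⁶ m²/s²
E₀ = mc² = 3.54 × 9.000×10¹⁶ = 3.186×10¹⁷ J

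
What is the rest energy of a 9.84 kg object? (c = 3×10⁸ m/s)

c² = (3×10⁸)² = 9.000×10¹⁶ m²/s²
E₀ = mc² = 9.84 × 9.000×10¹⁶ = 8.856×10¹⁷ J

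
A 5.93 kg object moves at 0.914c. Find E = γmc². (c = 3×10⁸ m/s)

γ = 1/√(1 - 0.914²) = 2.4648
mc² = 5.93 × (3×10⁸)² = 5.337×10¹⁷ J
E = γmc² = 2.4648 × 5.337×10¹⁷ = 1.315×10¹⁸ J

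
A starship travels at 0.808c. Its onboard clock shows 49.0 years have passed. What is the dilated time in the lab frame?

Proper time Δt₀ = 49.0 years
γ = 1/√(1 - 0.808²) = 1.6973
Δt = γΔt₀ = 1.6973 × 49.0 = 83.17 years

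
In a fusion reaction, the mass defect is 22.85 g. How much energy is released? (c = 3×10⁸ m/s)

Convert mass defect: Δm = 22.85 g = 0.02285 kg
E = Δm·c² = 0.02285 × (3×10⁸)²
= 0.02285 × 9×10¹⁶ = 2.057×10¹⁵ J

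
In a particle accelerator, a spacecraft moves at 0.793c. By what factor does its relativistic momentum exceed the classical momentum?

p_rel = γmv, p_class = mv
Ratio = γ = 1/√(1 - 0.793²)
= 1/√(0.371151) = 1.641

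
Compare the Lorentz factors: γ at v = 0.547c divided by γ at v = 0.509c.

γ₁ = 1/√(1 - 0.547²) = 1.195
γ₂ = 1/√(1 - 0.509²) = 1.162
γ₁/γ₂ = 1.195/1.162 = 1.028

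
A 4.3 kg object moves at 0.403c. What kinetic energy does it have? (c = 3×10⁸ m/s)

γ = 1/√(1 - 0.403²) = 1.09266
γ - 1 = 0.09266
KE = (γ-1)mc² = 0.09266 × 4.3 × (3×10⁸)² = 3.586×10¹⁶ J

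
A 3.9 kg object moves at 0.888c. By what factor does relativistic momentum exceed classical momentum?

p_rel = γmv, p_class = mv
Ratio = γ = 1/√(1 - 0.888²) = 2.175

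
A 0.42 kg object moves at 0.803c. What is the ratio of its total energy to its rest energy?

E = γmc², E₀ = mc²
E/E₀ = γ = 1/√(1 - 0.803²) = 1.678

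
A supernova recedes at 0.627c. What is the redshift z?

β = 0.627
(1+β)/(1-β) = 1.627/0.373 = 4.362
√(4.362) = 2.089
z = 2.089 - 1 = 1.089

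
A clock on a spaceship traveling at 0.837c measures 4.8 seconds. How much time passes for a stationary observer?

Proper time Δt₀ = 4.8 seconds
γ = 1/√(1 - 0.837²) = 1.8275
Δt = γΔt₀ = 1.8275 × 4.8 = 8.772 seconds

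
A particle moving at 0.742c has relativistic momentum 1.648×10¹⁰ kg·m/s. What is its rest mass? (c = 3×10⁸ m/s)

γ = 1/√(1 - 0.742²) = 1.4916
v = 0.742 × 3×10⁸ = 2.226×10⁸ m/s
m = p/(γv) = 1.648×10¹⁰/(1.4916 × 2.226×10⁸) = 49.63 kg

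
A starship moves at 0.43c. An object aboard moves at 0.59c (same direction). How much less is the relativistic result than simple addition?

Classical: u' + v = 0.59 + 0.43 = 1.02c
Relativistic: u = (0.59 + 0.43)/(1 + 0.2537) = 1.02/1.2537 = 0.8136c
Difference: 1.02 - 0.8136 = 0.2064c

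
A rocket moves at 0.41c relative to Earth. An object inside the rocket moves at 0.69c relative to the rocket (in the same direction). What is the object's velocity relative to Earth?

u = (u' + v)/(1 + u'v/c²)
Numerator: 0.69 + 0.41 = 1.1
Denominator: 1 + 0.2829 = 1.2829
u = 1.1/1.2829 = 0.8574c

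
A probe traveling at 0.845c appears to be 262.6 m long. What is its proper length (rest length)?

Contracted length L = 262.6 m
γ = 1/√(1 - 0.845²) = 1.870
L₀ = γL = 1.870 × 262.6 = 491.1 m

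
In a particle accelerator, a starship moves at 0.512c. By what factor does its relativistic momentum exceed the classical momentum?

p_rel = γmv, p_class = mv
Ratio = γ = 1/√(1 - 0.512²)
= 1/√(0.737856) = 1.164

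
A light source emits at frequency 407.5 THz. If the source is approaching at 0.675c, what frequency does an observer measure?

β = v/c = 0.675
(1+β)/(1-β) = 1.675/0.325 = 5.154
Doppler factor = √(5.154) = 2.2702
f_obs = 407.5 × 2.2702 = 925.1 THz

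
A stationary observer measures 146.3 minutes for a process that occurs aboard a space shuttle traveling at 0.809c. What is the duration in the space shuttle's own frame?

Dilated time Δt = 146.3 minutes
γ = 1/√(1 - 0.809²) = 1.7012
Δt₀ = Δt/γ = 146.3/1.7012 = 86.00 minutes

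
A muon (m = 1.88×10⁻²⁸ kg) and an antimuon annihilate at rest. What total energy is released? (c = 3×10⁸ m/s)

Both particles have the same rest mass, so total mass = 2m
E = 2m·c² = 2 × 1.88×10⁻²⁸ × (3×10⁸)²
= 2 × 1.88×10⁻²⁸ × 9×10¹⁶
= 3.384×10⁻¹¹ J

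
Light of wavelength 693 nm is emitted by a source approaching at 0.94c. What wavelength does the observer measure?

β = 0.94
Wavelength Doppler factor = √(0.06/1.94) = √(0.03093) = 0.1759
λ_obs = 693 × 0.1759 = 121.9 nm (blueshift)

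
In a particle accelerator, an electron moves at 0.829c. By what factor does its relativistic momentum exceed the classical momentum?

p_rel = γmv, p_class = mv
Ratio = γ = 1/√(1 - 0.829²)
= 1/√(0.312759) = 1.788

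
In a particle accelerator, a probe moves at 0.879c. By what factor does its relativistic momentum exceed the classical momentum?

p_rel = γmv, p_class = mv
Ratio = γ = 1/√(1 - 0.879²)
= 1/√(0.227359) = 2.097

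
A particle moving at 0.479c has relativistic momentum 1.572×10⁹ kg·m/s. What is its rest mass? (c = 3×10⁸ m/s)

γ = 1/√(1 - 0.479²) = 1.1392
v = 0.479 × 3×10⁸ = 1.437×10⁸ m/s
m = p/(γv) = 1.572×10⁹/(1.1392 × 1.437×10⁸) = 9.603 kg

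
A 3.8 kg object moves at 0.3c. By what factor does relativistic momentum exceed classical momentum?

p_rel = γmv, p_class = mv
Ratio = γ = 1/√(1 - 0.3²) = 1.048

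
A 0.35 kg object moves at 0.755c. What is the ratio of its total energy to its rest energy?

E = γmc², E₀ = mc²
E/E₀ = γ = 1/√(1 - 0.755²) = 1.525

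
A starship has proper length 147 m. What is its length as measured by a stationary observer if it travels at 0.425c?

Proper length L₀ = 147 m
γ = 1/√(1 - 0.425²) = 1.1047
L = L₀/γ = 147/1.1047 = 133.1 m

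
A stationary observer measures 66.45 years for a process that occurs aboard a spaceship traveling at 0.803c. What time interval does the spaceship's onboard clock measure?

Dilated time Δt = 66.45 years
γ = 1/√(1 - 0.803²) = 1.678
Δt₀ = Δt/γ = 66.45/1.678 = 39.60 years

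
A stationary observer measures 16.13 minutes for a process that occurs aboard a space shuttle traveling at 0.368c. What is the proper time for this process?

Dilated time Δt = 16.13 minutes
γ = 1/√(1 - 0.368²) = 1.075
Δt₀ = Δt/γ = 16.13/1.075 = 15.00 minutes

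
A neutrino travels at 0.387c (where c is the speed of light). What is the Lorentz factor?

v/c = 0.387, so (v/c)² = 0.149769
1 - (v/c)² = 0.850231
γ = 1/√(0.850231) = 1.085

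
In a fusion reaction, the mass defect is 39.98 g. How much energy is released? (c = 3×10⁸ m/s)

Convert mass defect: Δm = 39.98 g = 0.03998 kg
E = Δm·c² = 0.03998 × (3×10⁸)²
= 0.03998 × 9×10¹⁶ = 3.598×10¹⁵ J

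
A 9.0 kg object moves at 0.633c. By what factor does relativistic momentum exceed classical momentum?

p_rel = γmv, p_class = mv
Ratio = γ = 1/√(1 - 0.633²) = 1.292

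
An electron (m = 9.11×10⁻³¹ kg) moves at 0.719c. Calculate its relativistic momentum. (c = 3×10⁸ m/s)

γ = 1/√(1 - 0.719²) = 1.4388
v = 0.719 × 3×10⁸ = 2.157×10⁸ m/s
p = γmv = 1.4388 × 9.11×10⁻³¹ × 2.157×10⁸ = 2.827×10⁻²² kg·m/s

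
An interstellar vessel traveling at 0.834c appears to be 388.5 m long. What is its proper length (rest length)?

Contracted length L = 388.5 m
γ = 1/√(1 - 0.834²) = 1.8124
L₀ = γL = 1.8124 × 388.5 = 704.1 m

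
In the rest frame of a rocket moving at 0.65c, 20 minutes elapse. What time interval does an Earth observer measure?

Proper time Δt₀ = 20 minutes
γ = 1/√(1 - 0.65²) = 1.316
Δt = γΔt₀ = 1.316 × 20 = 26.32 minutes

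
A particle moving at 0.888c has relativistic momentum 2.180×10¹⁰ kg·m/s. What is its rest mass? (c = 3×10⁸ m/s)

γ = 1/√(1 - 0.888²) = 2.1747
v = 0.888 × 3×10⁸ = 2.664×10⁸ m/s
m = p/(γv) = 2.180×10¹⁰/(2.1747 × 2.664×10⁸) = 37.63 kg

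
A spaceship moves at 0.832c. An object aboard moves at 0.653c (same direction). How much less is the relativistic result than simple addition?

Classical: u' + v = 0.653 + 0.832 = 1.485c
Relativistic: u = (0.653 + 0.832)/(1 + 0.543296) = 1.485/1.543296 = 0.9622c
Difference: 1.485 - 0.9622 = 0.5228c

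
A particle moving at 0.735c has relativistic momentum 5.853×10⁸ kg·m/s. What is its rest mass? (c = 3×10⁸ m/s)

γ = 1/√(1 - 0.735²) = 1.475
v = 0.735 × 3×10⁸ = 2.205×10⁸ m/s
m = p/(γv) = 5.853×10⁸/(1.475 × 2.205×10⁸) = 1.800 kg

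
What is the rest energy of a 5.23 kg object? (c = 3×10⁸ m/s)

c² = (3×10⁸)² = 9.000×10¹⁶ m²/s²
E₀ = mc² = 5.23 × 9.000×10¹⁶ = 4.707×10¹⁷ J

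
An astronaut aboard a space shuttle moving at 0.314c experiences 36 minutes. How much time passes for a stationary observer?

Proper time Δt₀ = 36 minutes
γ = 1/√(1 - 0.314²) = 1.0533
Δt = γΔt₀ = 1.0533 × 36 = 37.92 minutes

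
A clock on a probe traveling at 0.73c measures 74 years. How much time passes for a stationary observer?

Proper time Δt₀ = 74 years
γ = 1/√(1 - 0.73²) = 1.463
Δt = γΔt₀ = 1.463 × 74 = 108.3 years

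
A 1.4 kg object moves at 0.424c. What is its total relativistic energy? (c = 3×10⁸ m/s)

γ = 1/√(1 - 0.424²) = 1.104
mc² = 1.4 × (3×10⁸)² = 1.260×10¹⁷ J
E = γmc² = 1.104 × 1.260×10¹⁷ = 1.391×10¹⁷ J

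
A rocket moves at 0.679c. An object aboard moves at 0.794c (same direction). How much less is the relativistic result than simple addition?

Classical: u' + v = 0.794 + 0.679 = 1.473c
Relativistic: u = (0.794 + 0.679)/(1 + 0.539126) = 1.473/1.539126 = 0.9570c
Difference: 1.473 - 0.9570 = 0.5160c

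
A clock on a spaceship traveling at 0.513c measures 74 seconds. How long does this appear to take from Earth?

Proper time Δt₀ = 74 seconds
γ = 1/√(1 - 0.513²) = 1.165
Δt = γΔt₀ = 1.165 × 74 = 86.21 seconds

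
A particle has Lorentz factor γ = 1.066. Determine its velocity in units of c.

From γ = 1/√(1 - v²/c²):
1/γ² = 1/1.066² = 0.8800
v²/c² = 1 - 0.8800 = 0.1200
v/c = √(0.1200) = 0.3464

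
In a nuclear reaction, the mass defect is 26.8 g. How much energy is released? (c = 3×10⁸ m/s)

Convert mass defect: Δm = 26.8 g = 0.0268 kg
E = Δm·c² = 0.0268 × (3×10⁸)²
= 0.0268 × 9×10¹⁶ = 2.412×10¹⁵ J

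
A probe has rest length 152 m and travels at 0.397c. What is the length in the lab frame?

Proper length L₀ = 152 m
γ = 1/√(1 - 0.397²) = 1.0895
L = L₀/γ = 152/1.0895 = 139.5 m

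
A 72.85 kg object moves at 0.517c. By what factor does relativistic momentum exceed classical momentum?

p_rel = γmv, p_class = mv
Ratio = γ = 1/√(1 - 0.517²) = 1.168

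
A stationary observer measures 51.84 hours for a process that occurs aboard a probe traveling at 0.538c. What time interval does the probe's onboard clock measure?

Dilated time Δt = 51.84 hours
γ = 1/√(1 - 0.538²) = 1.1863
Δt₀ = Δt/γ = 51.84/1.1863 = 43.70 hours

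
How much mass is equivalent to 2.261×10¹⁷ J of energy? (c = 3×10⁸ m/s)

From E = mc², we get m = E/c²
c² = (3×10⁸)² = 9×10¹⁶ m²/s²
m = 2.261×10¹⁷ / 9×10¹⁶ = 2.512 kg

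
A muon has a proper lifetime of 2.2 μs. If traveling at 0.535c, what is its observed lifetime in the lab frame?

Proper lifetime τ₀ = 2.2 μs
γ = 1/√(1 - 0.535²) = 1.1836
τ = γτ₀ = 1.1836 × 2.2 μs = 2.604 μs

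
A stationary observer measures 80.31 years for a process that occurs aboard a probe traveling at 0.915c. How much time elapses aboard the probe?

Dilated time Δt = 80.31 years
γ = 1/√(1 - 0.915²) = 2.479
Δt₀ = Δt/γ = 80.31/2.479 = 32.40 years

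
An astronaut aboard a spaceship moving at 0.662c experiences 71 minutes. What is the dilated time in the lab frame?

Proper time Δt₀ = 71 minutes
γ = 1/√(1 - 0.662²) = 1.3342
Δt = γΔt₀ = 1.3342 × 71 = 94.73 minutes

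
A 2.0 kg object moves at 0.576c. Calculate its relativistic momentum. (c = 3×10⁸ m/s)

γ = 1/√(1 - 0.576²) = 1.2233
v = 0.576 × 3×10⁸ = 1.728×10⁸ m/s
p = γmv = 1.2233 × 2.0 × 1.728×10⁸ = 4.228×10⁸ kg·m/s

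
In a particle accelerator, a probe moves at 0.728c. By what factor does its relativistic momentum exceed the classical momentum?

p_rel = γmv, p_class = mv
Ratio = γ = 1/√(1 - 0.728²)
= 1/√(0.470016) = 1.459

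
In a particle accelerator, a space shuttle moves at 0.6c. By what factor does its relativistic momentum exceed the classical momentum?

p_rel = γmv, p_class = mv
Ratio = γ = 1/√(1 - 0.6²)
= 1/√(0.64) = 1.250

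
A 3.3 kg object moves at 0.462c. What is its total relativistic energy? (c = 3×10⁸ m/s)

γ = 1/√(1 - 0.462²) = 1.1275
mc² = 3.3 × (3×10⁸)² = 2.970×10¹⁷ J
E = γmc² = 1.1275 × 2.970×10¹⁷ = 3.349×10¹⁷ J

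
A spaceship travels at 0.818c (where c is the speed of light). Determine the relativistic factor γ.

v/c = 0.818, so (v/c)² = 0.669124
1 - (v/c)² = 0.330876
γ = 1/√(0.330876) = 1.738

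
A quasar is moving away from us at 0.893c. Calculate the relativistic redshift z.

β = 0.893
(1+β)/(1-β) = 1.893/0.107 = 17.69
√(17.69) = 4.206
z = 4.206 - 1 = 3.206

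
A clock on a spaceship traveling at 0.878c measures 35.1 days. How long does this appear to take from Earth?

Proper time Δt₀ = 35.1 days
γ = 1/√(1 - 0.878²) = 2.0892
Δt = γΔt₀ = 2.0892 × 35.1 = 73.33 days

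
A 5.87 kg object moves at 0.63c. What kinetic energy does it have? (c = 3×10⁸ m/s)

γ = 1/√(1 - 0.63²) = 1.2877
γ - 1 = 0.2877
KE = (γ-1)mc² = 0.2877 × 5.87 × (3×10⁸)² = 1.520×10¹⁷ J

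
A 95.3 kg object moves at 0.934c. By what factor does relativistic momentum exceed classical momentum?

p_rel = γmv, p_class = mv
Ratio = γ = 1/√(1 - 0.934²) = 2.799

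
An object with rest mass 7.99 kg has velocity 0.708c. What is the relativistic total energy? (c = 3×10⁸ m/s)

γ = 1/√(1 - 0.708²) = 1.416
mc² = 7.99 × (3×10⁸)² = 7.191×10¹⁷ J
E = γmc² = 1.416 × 7.191×10¹⁷ = 1.018×10¹⁸ J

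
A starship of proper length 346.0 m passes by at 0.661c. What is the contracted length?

Proper length L₀ = 346.0 m
γ = 1/√(1 - 0.661²) = 1.333
L = L₀/γ = 346.0/1.333 = 259.6 m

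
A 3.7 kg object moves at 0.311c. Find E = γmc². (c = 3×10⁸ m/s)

γ = 1/√(1 - 0.311²) = 1.0522
mc² = 3.7 × (3×10⁸)² = 3.330×10¹⁷ J
E = γmc² = 1.0522 × 3.330×10¹⁷ = 3.504×10¹⁷ J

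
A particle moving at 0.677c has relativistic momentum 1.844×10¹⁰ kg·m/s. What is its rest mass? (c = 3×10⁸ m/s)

γ = 1/√(1 - 0.677²) = 1.3587
v = 0.677 × 3×10⁸ = 2.031×10⁸ m/s
m = p/(γv) = 1.844×10¹⁰/(1.3587 × 2.031×10⁸) = 66.82 kg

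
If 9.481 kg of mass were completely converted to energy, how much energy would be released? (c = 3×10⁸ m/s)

Using E = mc²:
c² = (3×10⁸)² = 9×10¹⁶ m²/s²
E = 9.481 × 9×10¹⁶ = 8.533×10¹⁷ J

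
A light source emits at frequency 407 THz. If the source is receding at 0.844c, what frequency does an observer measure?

β = v/c = 0.844
(1-β)/(1+β) = 0.156/1.844 = 0.08460
Doppler factor = √(0.08460) = 0.2909
f_obs = 407 × 0.2909 = 118.4 THz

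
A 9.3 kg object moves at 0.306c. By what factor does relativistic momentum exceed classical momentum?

p_rel = γmv, p_class = mv
Ratio = γ = 1/√(1 - 0.306²) = 1.050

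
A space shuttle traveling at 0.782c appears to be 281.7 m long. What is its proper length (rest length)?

Contracted length L = 281.7 m
γ = 1/√(1 - 0.782²) = 1.6044
L₀ = γL = 1.6044 × 281.7 = 452.0 m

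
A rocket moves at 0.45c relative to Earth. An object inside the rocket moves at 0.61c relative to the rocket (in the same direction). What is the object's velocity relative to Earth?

u = (u' + v)/(1 + u'v/c²)
Numerator: 0.61 + 0.45 = 1.06
Denominator: 1 + 0.2745 = 1.2745
u = 1.06/1.2745 = 0.8317c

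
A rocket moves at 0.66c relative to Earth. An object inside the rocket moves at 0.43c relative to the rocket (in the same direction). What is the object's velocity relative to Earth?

u = (u' + v)/(1 + u'v/c²)
Numerator: 0.43 + 0.66 = 1.09
Denominator: 1 + 0.2838 = 1.2838
u = 1.09/1.2838 = 0.8490c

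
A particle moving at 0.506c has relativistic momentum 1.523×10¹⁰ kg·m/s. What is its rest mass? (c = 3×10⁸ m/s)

γ = 1/√(1 - 0.506²) = 1.1594
v = 0.506 × 3×10⁸ = 1.518×10⁸ m/s
m = p/(γv) = 1.523×10¹⁰/(1.1594 × 1.518×10⁸) = 86.54 kg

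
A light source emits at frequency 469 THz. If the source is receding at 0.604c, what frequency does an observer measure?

β = v/c = 0.604
(1-β)/(1+β) = 0.396/1.604 = 0.2469
Doppler factor = √(0.2469) = 0.4969
f_obs = 469 × 0.4969 = 233.0 THz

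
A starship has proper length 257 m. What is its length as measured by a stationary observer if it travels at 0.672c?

Proper length L₀ = 257 m
γ = 1/√(1 - 0.672²) = 1.3503
L = L₀/γ = 257/1.3503 = 190.3 m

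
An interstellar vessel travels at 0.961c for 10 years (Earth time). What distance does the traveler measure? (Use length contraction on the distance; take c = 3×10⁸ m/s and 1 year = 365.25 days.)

Earth distance: d = v × t = 0.961c × 10 yr = 9.098×10¹⁶ m
γ = 3.616
d' = d/γ = 9.098×10¹⁶/3.616 = 2.516×10¹⁶ m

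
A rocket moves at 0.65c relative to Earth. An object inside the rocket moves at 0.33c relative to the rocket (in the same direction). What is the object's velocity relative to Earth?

u = (u' + v)/(1 + u'v/c²)
Numerator: 0.33 + 0.65 = 0.98
Denominator: 1 + 0.2145 = 1.2145
u = 0.98/1.2145 = 0.8069c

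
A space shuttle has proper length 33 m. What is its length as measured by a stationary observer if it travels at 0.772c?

Proper length L₀ = 33 m
γ = 1/√(1 - 0.772²) = 1.573
L = L₀/γ = 33/1.573 = 20.98 m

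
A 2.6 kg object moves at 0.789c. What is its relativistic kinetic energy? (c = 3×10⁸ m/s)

γ = 1/√(1 - 0.789²) = 1.6276
γ - 1 = 0.6276
KE = (γ-1)mc² = 0.6276 × 2.6 × (3×10⁸)² = 1.469×10¹⁷ J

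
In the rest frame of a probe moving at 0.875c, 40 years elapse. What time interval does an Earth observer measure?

Proper time Δt₀ = 40 years
γ = 1/√(1 - 0.875²) = 2.0656
Δt = γΔt₀ = 2.0656 × 40 = 82.62 years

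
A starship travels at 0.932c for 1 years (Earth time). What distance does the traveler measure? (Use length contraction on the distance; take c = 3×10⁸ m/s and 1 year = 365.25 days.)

Earth distance: d = v × t = 0.932c × 1 yr = 8.824×10¹⁵ m
γ = 2.759
d' = d/γ = 8.824×10¹⁵/2.759 = 3.198×10¹⁵ m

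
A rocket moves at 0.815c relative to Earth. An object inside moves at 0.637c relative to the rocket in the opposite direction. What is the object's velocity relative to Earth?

Object's velocity in rocket frame is u' = -0.637c
u = (u' + v)/(1 + u'v/c²) = (v - 0.637)/(1 - 0.637·v/c²)
Numerator: 0.815 - 0.637 = 0.178
Denominator: 1 - 0.519155 = 0.480845
u = 0.178/0.480845 = 0.3702c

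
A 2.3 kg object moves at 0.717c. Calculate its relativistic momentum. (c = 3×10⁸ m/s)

γ = 1/√(1 - 0.717²) = 1.4346
v = 0.717 × 3×10⁸ = 2.151×10⁸ m/s
p = γmv = 1.4346 × 2.3 × 2.151×10⁸ = 7.097×10⁸ kg·m/s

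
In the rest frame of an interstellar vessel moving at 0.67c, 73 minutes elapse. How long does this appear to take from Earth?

Proper time Δt₀ = 73 minutes
γ = 1/√(1 - 0.67²) = 1.347
Δt = γΔt₀ = 1.347 × 73 = 98.33 minutes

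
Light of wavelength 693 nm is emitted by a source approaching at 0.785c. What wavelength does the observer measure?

β = 0.785
Wavelength Doppler factor = √(0.215/1.785) = √(0.12045) = 0.3471
λ_obs = 693 × 0.3471 = 240.5 nm (blueshift)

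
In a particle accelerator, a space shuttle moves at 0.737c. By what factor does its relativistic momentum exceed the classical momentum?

p_rel = γmv, p_class = mv
Ratio = γ = 1/√(1 - 0.737²)
= 1/√(0.456831) = 1.480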